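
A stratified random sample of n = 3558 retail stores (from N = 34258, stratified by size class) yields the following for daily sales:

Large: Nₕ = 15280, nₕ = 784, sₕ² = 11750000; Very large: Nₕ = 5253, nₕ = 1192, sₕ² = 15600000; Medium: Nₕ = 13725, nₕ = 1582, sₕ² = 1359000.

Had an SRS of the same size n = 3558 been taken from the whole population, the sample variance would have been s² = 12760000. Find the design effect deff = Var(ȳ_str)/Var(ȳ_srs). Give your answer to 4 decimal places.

Var(ȳ_str) = Σ Wₕ²(1−fₕ)sₕ²/nₕ with Wₕ = Nₕ/34258:
  Large: (15280/34258)²·(1−784/15280)·11750000/784 = 2828.5856
  Very large: (5253/34258)²·(1−1192/5253)·15600000/1192 = 237.88372
  Medium: (13725/34258)²·(1−1582/13725)·1359000/1582 = 121.99087
  → Var(ȳ_str) = 3188.4602.
Var(ȳ_srs) = (1 − 3558/34258)·12760000/3558 = 3213.8167.
deff = 3188.4602 / 3213.8167 = 0.9921.

0.9921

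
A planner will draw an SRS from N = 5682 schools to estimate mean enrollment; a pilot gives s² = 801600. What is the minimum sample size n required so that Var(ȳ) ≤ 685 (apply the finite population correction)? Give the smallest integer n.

Without fpc, n₀ = s²/D = 801600/685 = 1170.2190.
With fpc, (1 − n/N)·s²/n ≤ D requires n ≥ n₀/(1 + n₀/N) = 1170.2190/(1 + 1170.2190/5682) = 970.3695.
Rounding up, n = 971.

971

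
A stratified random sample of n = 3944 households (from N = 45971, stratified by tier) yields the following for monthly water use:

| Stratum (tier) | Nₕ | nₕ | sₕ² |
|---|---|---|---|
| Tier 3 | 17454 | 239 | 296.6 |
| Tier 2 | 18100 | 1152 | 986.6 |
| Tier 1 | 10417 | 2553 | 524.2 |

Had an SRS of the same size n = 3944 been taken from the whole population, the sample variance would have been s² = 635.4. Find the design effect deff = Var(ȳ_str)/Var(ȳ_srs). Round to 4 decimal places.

Var(ȳ_str) = Σ Wₕ²(1−fₕ)sₕ²/nₕ with Wₕ = Nₕ/45971:
  Tier 3: (17454/45971)²·(1−239/17454)·296.6/239 = 0.17644418
  Tier 2: (18100/45971)²·(1−1152/18100)·986.6/1152 = 0.12431335
  Tier 1: (10417/45971)²·(1−2553/10417)·524.2/2553 = 0.0079591093
  → Var(ȳ_str) = 0.30871664.
Var(ȳ_srs) = (1 − 3944/45971)·635.4/3944 = 0.14728372.
deff = 0.30871664 / 0.14728372 = 2.0961.

2.0961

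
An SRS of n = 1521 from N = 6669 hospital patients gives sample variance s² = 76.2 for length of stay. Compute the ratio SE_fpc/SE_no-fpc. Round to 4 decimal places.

f = n/N = 1521/6669 = 0.22807018.
SE_no-fpc = √(s²/n) = 0.22382721; SE_fpc = √((1−f)s²/n) = 0.19665355.
Ratio = √(1−f) = 0.87859537.

0.8786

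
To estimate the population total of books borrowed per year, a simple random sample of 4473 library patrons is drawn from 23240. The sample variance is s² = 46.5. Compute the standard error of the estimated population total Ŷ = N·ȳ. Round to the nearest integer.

Var(Ŷ) = N²·Var(ȳ) = N²·(1 − n/N)·s²/n.
f = 4473/23240 = 0.19246988; Var(ȳ) = 0.80753012·46.5/4473 = 0.008394847.
Var(Ŷ) = 23240² · 0.008394847 = 4.5340367 × 10^6.
SE(Ŷ) = √(4.5340367 × 10^6) = 2129.

2129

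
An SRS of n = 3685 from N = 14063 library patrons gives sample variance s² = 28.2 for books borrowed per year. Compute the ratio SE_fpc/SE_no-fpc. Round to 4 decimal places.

f = n/N = 3685/14063 = 0.26203513.
SE_no-fpc = √(s²/n) = 0.087479402; SE_fpc = √((1−f)s²/n) = 0.075149077.
Ratio = √(1−f) = 0.85904882.

0.8590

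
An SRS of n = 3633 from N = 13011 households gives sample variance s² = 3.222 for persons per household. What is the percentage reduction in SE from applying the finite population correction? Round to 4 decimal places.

f = n/N = 3633/13011 = 0.27922527.
SE_no-fpc = √(s²/n) = 0.029780369; SE_fpc = √((1−f)s²/n) = 0.025283072.
Ratio = √(1−f) = 0.84898453. Reduction = 100·(1 − 0.84898453) = 15.1015%.

15.1015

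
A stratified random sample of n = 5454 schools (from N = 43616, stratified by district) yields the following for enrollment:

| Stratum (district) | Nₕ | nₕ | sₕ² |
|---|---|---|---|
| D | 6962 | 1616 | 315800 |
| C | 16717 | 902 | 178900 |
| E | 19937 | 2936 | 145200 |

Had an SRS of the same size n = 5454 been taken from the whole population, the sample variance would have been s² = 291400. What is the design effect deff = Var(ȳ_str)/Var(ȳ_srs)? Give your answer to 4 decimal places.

0.8599

Var(ȳ_str) = Σ Wₕ²(1−fₕ)sₕ²/nₕ with Wₕ = Nₕ/43616:
  D: (6962/43616)²·(1−1616/6962)·315800/1616 = 3.8233326
  C: (16717/43616)²·(1−902/16717)·178900/902 = 27.563837
  E: (19937/43616)²·(1−2936/19937)·145200/2936 = 8.8115675
  → Var(ȳ_str) = 40.198737.
Var(ȳ_srs) = (1 − 5454/43616)·291400/5454 = 46.747642.
deff = 40.198737 / 46.747642 = 0.8599.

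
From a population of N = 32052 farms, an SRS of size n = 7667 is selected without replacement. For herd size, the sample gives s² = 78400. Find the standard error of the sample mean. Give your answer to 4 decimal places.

2.7892

Under SRS without replacement, Var(ȳ) = (1 − f)·s²/n with f = n/N = 7667/32052 = 0.23920504.
Var(ȳ) = (1 − 0.23920504)·78400/7667 = 0.76079496·10.225642 = 7.7796172.
SE(ȳ) = √(7.7796172) = 2.7892.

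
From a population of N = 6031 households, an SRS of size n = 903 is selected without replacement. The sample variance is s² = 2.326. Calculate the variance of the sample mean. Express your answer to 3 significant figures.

Under SRS without replacement, Var(ȳ) = (1 − f)·s²/n with f = n/N = 903/6031 = 0.14972641.
Var(ȳ) = (1 − 0.14972641)·2.326/903 = 0.85027359·0.0025758583 = 0.0021901842.

0.00219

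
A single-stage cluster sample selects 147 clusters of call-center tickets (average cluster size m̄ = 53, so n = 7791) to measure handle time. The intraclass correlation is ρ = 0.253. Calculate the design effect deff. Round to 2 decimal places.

deff = 1 + (53 − 1)·0.253 = 1 + 13.156 = 14.156.

14.16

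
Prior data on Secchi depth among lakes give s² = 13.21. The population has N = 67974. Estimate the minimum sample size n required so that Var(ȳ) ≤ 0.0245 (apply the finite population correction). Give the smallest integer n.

Without fpc, n₀ = s²/D = 13.21/0.0245 = 539.1837.
With fpc, (1 − n/N)·s²/n ≤ D requires n ≥ n₀/(1 + n₀/N) = 539.1837/(1 + 539.1837/67974) = 534.9404.
Rounding up, n = 535.

535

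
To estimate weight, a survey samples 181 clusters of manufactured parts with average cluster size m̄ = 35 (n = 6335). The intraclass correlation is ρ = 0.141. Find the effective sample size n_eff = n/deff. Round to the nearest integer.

deff = 1 + (35 − 1)·0.141 = 1 + 4.794 = 5.794.
n_eff = 6335 / 5.794 = 1093.

1093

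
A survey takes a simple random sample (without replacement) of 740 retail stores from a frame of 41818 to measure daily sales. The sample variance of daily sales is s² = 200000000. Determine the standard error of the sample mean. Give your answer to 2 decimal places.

515.25

Under SRS without replacement, Var(ȳ) = (1 − f)·s²/n with f = n/N = 740/41818 = 0.01769573.
Var(ȳ) = (1 − 0.01769573)·200000000/740 = 0.98230427·270270.27 = 265487.64.
SE(ȳ) = √(265487.64) = 515.25.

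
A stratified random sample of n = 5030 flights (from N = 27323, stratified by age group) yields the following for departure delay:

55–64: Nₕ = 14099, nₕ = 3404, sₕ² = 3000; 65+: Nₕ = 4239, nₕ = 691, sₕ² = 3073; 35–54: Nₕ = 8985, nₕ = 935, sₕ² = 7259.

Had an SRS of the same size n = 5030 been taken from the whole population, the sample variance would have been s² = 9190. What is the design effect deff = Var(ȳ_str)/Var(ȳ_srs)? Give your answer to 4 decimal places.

Var(ȳ_str) = Σ Wₕ²(1−fₕ)sₕ²/nₕ with Wₕ = Nₕ/27323:
  55–64: (14099/27323)²·(1−3404/14099)·3000/3404 = 0.17800985
  65+: (4239/27323)²·(1−691/4239)·3073/691 = 0.089593144
  35–54: (8985/27323)²·(1−935/8985)·7259/935 = 0.75218104
  → Var(ȳ_str) = 1.019784.
Var(ȳ_srs) = (1 − 5030/27323)·9190/5030 = 1.4906911.
deff = 1.019784 / 1.4906911 = 0.6841.

0.6841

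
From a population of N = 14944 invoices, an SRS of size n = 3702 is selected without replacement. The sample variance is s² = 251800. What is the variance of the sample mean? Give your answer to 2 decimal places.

Under SRS without replacement, Var(ȳ) = (1 − f)·s²/n with f = n/N = 3702/14944 = 0.24772484.
Var(ȳ) = (1 − 0.24772484)·251800/3702 = 0.75227516·68.017288 = 51.167716.

51.17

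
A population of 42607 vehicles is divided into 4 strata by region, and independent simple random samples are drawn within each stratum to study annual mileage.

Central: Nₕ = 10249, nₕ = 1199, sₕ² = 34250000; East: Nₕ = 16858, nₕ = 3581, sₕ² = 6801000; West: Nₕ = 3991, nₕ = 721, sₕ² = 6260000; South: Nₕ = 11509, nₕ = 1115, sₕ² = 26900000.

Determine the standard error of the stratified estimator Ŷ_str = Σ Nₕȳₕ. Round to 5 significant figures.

2.4645 × 10^6

Var(Ŷ_str) = Σₕ Nₕ²(1 − fₕ)sₕ²/nₕ.
Central: 10249²·(1 − 1199/10249)·34250000/1199 = 2.649546 × 10^12.
East: 16858²·(1 − 3581/16858)·6801000/3581 = 4.2508371 × 10^11.
West: 3991²·(1 − 721/3991)·6260000/721 = 1.1331008 × 10^11.
South: 11509²·(1 − 1115/11509)·26900000/1115 = 2.8860092 × 10^12.
Sum = 6.073949 × 10^12.
SE = √(6.073949 × 10^12) = 2.4645 × 10^6.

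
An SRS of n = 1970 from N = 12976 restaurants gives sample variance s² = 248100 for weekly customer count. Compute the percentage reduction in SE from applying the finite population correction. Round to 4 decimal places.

f = n/N = 1970/12976 = 0.15181874.
SE_no-fpc = √(s²/n) = 11.222259; SE_fpc = √((1−f)s²/n) = 10.335336.
Ratio = √(1−f) = 0.92096757. Reduction = 100·(1 − 0.92096757) = 7.9032%.

7.9032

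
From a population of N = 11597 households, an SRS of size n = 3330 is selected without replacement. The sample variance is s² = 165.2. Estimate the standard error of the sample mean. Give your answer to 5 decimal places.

Under SRS without replacement, Var(ȳ) = (1 − f)·s²/n with f = n/N = 3330/11597 = 0.28714323.
Var(ȳ) = (1 − 0.28714323)·165.2/3330 = 0.71285677·0.04960961 = 0.035364546.
SE(ȳ) = √(0.035364546) = 0.18805.

0.18805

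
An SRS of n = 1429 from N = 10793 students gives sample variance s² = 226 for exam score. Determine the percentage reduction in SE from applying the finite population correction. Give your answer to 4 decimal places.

6.8550

f = n/N = 1429/10793 = 0.13240063.
SE_no-fpc = √(s²/n) = 0.39768399; SE_fpc = √((1−f)s²/n) = 0.37042281.
Ratio = √(1−f) = 0.93145014. Reduction = 100·(1 − 0.93145014) = 6.8550%.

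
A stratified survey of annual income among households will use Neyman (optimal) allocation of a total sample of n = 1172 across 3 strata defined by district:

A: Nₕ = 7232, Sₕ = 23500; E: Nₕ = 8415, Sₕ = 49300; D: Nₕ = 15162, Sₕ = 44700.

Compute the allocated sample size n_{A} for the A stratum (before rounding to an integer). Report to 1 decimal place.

Neyman allocation: nₕ = n·NₕSₕ / Σⱼ NⱼSⱼ.
Σ NⱼSⱼ = 7232·23500 + 8415·49300 + 15162·44700 = 1.2625529 × 10^9.
n_{A} = 1172·7232·23500 / (1.2625529 × 10^9) = 157.8.

157.8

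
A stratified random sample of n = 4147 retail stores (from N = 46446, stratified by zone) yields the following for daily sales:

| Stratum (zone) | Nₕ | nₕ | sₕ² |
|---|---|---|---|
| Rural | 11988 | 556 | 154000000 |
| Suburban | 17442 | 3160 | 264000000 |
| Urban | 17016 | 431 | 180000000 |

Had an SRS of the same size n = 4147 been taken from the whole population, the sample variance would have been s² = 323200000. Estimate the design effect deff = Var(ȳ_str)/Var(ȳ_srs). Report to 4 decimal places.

Var(ȳ_str) = Σ Wₕ²(1−fₕ)sₕ²/nₕ with Wₕ = Nₕ/46446:
  Rural: (11988/46446)²·(1−556/11988)·154000000/556 = 17596.174
  Suburban: (17442/46446)²·(1−3160/17442)·264000000/3160 = 9647.2941
  Urban: (17016/46446)²·(1−431/17016)·180000000/431 = 54635.076
  → Var(ȳ_str) = 81878.544.
Var(ȳ_srs) = (1 − 4147/46446)·323200000/4147 = 70977.239.
deff = 81878.544 / 70977.239 = 1.1536.

1.1536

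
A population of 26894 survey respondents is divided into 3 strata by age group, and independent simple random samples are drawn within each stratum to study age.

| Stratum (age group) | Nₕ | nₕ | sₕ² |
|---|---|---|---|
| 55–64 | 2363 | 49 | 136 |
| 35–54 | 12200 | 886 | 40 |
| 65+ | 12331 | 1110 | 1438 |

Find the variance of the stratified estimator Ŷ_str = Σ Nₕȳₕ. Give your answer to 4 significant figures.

2.007 × 10^8

Var(Ŷ_str) = Σₕ Nₕ²(1 − fₕ)sₕ²/nₕ.
55–64: 2363²·(1 − 49/2363)·136/49 = 1.517644 × 10^7.
35–54: 12200²·(1 − 886/12200)·40/886 = 6.2316388 × 10^6.
65+: 12331²·(1 − 1110/12331)·1438/1110 = 1.7925273 × 10^8.
Sum = 2.0066081 × 10^8.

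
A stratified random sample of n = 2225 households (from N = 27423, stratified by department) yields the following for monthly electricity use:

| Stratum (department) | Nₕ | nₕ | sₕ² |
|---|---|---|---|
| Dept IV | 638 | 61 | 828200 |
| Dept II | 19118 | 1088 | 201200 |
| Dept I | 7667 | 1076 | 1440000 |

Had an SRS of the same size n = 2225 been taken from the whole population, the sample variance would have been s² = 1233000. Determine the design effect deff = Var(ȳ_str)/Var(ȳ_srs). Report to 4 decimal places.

0.3561

Var(ȳ_str) = Σ Wₕ²(1−fₕ)sₕ²/nₕ with Wₕ = Nₕ/27423:
  Dept IV: (638/27423)²·(1−61/638)·828200/61 = 6.6461778
  Dept II: (19118/27423)²·(1−1088/19118)·201200/1088 = 84.763199
  Dept I: (7667/27423)²·(1−1076/7667)·1440000/1076 = 89.928442
  → Var(ȳ_str) = 181.33782.
Var(ȳ_srs) = (1 − 2225/27423)·1233000/2225 = 509.19505.
deff = 181.33782 / 509.19505 = 0.3561.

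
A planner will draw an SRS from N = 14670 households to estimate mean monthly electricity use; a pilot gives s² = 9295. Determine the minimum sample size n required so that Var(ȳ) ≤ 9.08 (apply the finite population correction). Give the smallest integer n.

Without fpc, n₀ = s²/D = 9295/9.08 = 1023.6784.
With fpc, (1 − n/N)·s²/n ≤ D requires n ≥ n₀/(1 + n₀/N) = 1023.6784/(1 + 1023.6784/14670) = 956.9052.
Rounding up, n = 957.

957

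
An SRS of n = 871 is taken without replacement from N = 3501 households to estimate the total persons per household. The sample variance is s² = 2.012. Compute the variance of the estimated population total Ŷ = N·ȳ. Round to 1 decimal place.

Var(Ŷ) = N²·Var(ȳ) = N²·(1 − n/N)·s²/n.
f = 871/3501 = 0.24878606; Var(ȳ) = 0.75121394·2.012/871 = 0.0017352956.
Var(Ŷ) = 3501² · 0.0017352956 = 21269.52.

21269.5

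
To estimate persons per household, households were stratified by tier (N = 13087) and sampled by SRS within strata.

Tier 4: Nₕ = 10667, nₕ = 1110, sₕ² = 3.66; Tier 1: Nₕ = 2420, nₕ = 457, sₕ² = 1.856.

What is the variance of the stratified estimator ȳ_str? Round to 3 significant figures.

0.00208

Var(ȳ_str) = Σₕ Wₕ²(1 − fₕ)sₕ²/nₕ with Wₕ = Nₕ/N, N = 13087.
Tier 4: Wₕ = 0.81508367; term = 0.81508367²·(1 − 0.10405925)·3.66/1110 = 0.0019626451.
Tier 1: Wₕ = 0.18491633; term = 0.18491633²·(1 − 0.18884298)·1.856/457 = 1.1264638 × 10^-4.
Sum = 0.0020752915.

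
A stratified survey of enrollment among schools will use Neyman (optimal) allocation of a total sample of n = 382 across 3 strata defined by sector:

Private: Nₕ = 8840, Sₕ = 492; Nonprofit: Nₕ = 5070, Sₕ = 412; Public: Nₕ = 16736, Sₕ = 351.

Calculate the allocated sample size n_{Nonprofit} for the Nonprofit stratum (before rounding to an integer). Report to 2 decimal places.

Neyman allocation: nₕ = n·NₕSₕ / Σⱼ NⱼSⱼ.
Σ NⱼSⱼ = 8840·492 + 5070·412 + 16736·351 = 1.2312456 × 10^7.
n_{Nonprofit} = 382·5070·412 / (1.2312456 × 10^7) = 64.81.

64.81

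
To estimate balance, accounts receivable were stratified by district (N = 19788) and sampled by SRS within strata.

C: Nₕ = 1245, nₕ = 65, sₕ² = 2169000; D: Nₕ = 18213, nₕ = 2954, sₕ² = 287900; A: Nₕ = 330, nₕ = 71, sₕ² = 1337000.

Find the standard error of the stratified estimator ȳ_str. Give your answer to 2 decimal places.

14.09

Var(ȳ_str) = Σₕ Wₕ²(1 − fₕ)sₕ²/nₕ with Wₕ = Nₕ/N, N = 19788.
C: Wₕ = 0.06291692; term = 0.06291692²·(1 − 0.05220884)·2169000/65 = 125.19695.
D: Wₕ = 0.92040631; term = 0.92040631²·(1 − 0.16219184)·287900/2954 = 69.172732.
A: Wₕ = 0.01667677; term = 0.01667677²·(1 − 0.21515152)·1337000/71 = 4.1103893.
Sum = 198.48007.
SE = √(198.48007) = 14.09.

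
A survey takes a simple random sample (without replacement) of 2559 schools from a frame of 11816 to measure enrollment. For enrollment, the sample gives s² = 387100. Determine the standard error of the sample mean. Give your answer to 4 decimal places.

Under SRS without replacement, Var(ȳ) = (1 − f)·s²/n with f = n/N = 2559/11816 = 0.21657075.
Var(ȳ) = (1 − 0.21657075)·387100/2559 = 0.78342925·151.27003 = 118.50936.
SE(ȳ) = √(118.50936) = 10.8862.

10.8862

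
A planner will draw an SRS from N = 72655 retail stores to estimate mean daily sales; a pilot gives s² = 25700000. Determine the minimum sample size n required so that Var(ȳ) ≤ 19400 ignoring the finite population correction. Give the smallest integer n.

Without fpc, n₀ = s²/D = 25700000/19400 = 1324.7423.
Rounding up, n = 1325.

1325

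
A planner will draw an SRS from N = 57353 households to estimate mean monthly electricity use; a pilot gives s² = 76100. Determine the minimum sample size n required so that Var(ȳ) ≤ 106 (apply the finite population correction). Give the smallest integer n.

710

Without fpc, n₀ = s²/D = 76100/106 = 717.9245.
With fpc, (1 − n/N)·s²/n ≤ D requires n ≥ n₀/(1 + n₀/N) = 717.9245/(1 + 717.9245/57353) = 709.0489.
Rounding up, n = 710.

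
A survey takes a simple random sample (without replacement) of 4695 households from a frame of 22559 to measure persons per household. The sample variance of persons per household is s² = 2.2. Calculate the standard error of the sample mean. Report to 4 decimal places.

Under SRS without replacement, Var(ȳ) = (1 − f)·s²/n with f = n/N = 4695/22559 = 0.20812093.
Var(ȳ) = (1 − 0.20812093)·2.2/4695 = 0.79187907·4.685836 × 10^-4 = 3.7106155 × 10^-4.
SE(ȳ) = √(3.7106155 × 10^-4) = 0.0193.

0.0193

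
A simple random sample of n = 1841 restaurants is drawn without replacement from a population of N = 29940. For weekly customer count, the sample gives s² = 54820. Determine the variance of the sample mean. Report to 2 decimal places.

27.95

Under SRS without replacement, Var(ȳ) = (1 − f)·s²/n with f = n/N = 1841/29940 = 0.06148965.
Var(ȳ) = (1 − 0.06148965)·54820/1841 = 0.93851035·29.777295 = 27.9463.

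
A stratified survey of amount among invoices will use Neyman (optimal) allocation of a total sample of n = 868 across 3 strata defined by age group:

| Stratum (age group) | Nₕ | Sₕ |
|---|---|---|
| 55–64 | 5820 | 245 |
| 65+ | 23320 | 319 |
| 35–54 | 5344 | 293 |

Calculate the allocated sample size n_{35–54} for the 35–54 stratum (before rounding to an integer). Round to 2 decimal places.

Neyman allocation: nₕ = n·NₕSₕ / Σⱼ NⱼSⱼ.
Σ NⱼSⱼ = 5820·245 + 23320·319 + 5344·293 = 1.0430772 × 10^7.
n_{35–54} = 868·5344·293 / (1.0430772 × 10^7) = 130.30.

130.30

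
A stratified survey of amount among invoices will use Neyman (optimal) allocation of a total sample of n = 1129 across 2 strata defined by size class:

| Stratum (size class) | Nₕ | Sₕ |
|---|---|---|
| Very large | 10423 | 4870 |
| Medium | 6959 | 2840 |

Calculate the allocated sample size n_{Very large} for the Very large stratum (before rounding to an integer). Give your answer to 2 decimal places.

Neyman allocation: nₕ = n·NₕSₕ / Σⱼ NⱼSⱼ.
Σ NⱼSⱼ = 10423·4870 + 6959·2840 = 7.052357 × 10^7.
n_{Very large} = 1129·10423·4870 / (7.052357 × 10^7) = 812.61.

812.61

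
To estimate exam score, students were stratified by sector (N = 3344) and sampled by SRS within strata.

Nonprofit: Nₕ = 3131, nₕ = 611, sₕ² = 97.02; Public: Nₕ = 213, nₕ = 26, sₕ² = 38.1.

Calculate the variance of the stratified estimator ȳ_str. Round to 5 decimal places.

Var(ȳ_str) = Σₕ Wₕ²(1 − fₕ)sₕ²/nₕ with Wₕ = Nₕ/N, N = 3344.
Nonprofit: Wₕ = 0.93630383; term = 0.93630383²·(1 − 0.19514532)·97.02/611 = 0.11203949.
Public: Wₕ = 0.06369617; term = 0.06369617²·(1 − 0.12206573)·38.1/26 = 0.005219637.
Sum = 0.11725913.

0.11726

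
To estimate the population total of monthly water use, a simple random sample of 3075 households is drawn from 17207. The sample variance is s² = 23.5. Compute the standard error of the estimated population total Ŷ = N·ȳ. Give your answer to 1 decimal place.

Var(Ŷ) = N²·Var(ȳ) = N²·(1 − n/N)·s²/n.
f = 3075/17207 = 0.17870634; Var(ȳ) = 0.82129366·23.5/3075 = 0.0062765532.
Var(Ŷ) = 17207² · 0.0062765532 = 1.8583672 × 10^6.
SE(Ŷ) = √(1.8583672 × 10^6) = 1363.2.

1363.2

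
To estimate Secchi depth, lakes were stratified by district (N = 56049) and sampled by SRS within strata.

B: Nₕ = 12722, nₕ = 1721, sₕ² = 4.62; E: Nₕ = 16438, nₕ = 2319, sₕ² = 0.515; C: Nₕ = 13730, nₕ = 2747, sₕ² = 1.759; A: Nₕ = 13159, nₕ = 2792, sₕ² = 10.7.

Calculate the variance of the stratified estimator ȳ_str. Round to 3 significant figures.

Var(ȳ_str) = Σₕ Wₕ²(1 − fₕ)sₕ²/nₕ with Wₕ = Nₕ/N, N = 56049.
B: Wₕ = 0.22697996; term = 0.22697996²·(1 − 0.13527747)·4.62/1721 = 1.1959497 × 10^-4.
E: Wₕ = 0.29327910; term = 0.29327910²·(1 − 0.14107556)·0.515/2319 = 1.6406791 × 10^-5.
C: Wₕ = 0.24496423; term = 0.24496423²·(1 − 0.20007283)·1.759/2747 = 3.0737105 × 10^-5.
A: Wₕ = 0.23477671; term = 0.23477671²·(1 − 0.21217418)·10.7/2792 = 1.6642119 × 10^-4.
Sum = 3.3316006 × 10^-4.

3.33 × 10^-4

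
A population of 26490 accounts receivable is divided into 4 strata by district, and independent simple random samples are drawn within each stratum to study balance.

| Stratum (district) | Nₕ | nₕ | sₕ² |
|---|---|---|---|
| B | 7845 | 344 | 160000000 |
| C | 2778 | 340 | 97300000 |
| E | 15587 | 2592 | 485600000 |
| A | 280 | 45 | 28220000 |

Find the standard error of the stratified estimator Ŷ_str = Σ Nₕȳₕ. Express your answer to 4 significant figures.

Var(Ŷ_str) = Σₕ Nₕ²(1 − fₕ)sₕ²/nₕ.
B: 7845²·(1 − 344/7845)·160000000/344 = 2.7369928 × 10^13.
C: 2778²·(1 − 340/2778)·97300000/340 = 1.9382057 × 10^12.
E: 15587²·(1 − 2592/15587)·485600000/2592 = 3.7947441 × 10^13.
A: 280²·(1 − 45/280)·28220000/45 = 4.1263911 × 10^10.
Sum = 6.7296839 × 10^13.
SE = √(6.7296839 × 10^13) = 8.203 × 10^6.

8.203 × 10^6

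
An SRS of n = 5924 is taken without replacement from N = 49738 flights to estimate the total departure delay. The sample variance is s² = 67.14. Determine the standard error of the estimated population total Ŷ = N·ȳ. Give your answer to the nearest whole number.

Var(Ŷ) = N²·Var(ȳ) = N²·(1 − n/N)·s²/n.
f = 5924/49738 = 0.11910411; Var(ȳ) = 0.88089589·67.14/5924 = 0.0099836851.
Var(Ŷ) = 49738² · 0.0099836851 = 2.4698326 × 10^7.
SE(Ŷ) = √(2.4698326 × 10^7) = 4970.

4970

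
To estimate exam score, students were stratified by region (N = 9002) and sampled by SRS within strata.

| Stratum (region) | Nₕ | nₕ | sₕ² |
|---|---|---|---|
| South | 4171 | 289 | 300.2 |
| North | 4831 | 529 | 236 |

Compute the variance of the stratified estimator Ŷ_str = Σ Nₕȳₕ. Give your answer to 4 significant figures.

Var(Ŷ_str) = Σₕ Nₕ²(1 − fₕ)sₕ²/nₕ.
South: 4171²·(1 − 289/4171)·300.2/289 = 1.6819325 × 10^7.
North: 4831²·(1 − 529/4831)·236/529 = 9.271794 × 10^6.
Sum = 2.6091119 × 10^7.

2.609 × 10^7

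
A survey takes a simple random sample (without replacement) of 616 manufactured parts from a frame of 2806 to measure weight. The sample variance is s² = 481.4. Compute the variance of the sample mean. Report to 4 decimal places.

0.6099

Under SRS without replacement, Var(ȳ) = (1 − f)·s²/n with f = n/N = 616/2806 = 0.21952958.
Var(ȳ) = (1 − 0.21952958)·481.4/616 = 0.78047042·0.78149351 = 0.60993257.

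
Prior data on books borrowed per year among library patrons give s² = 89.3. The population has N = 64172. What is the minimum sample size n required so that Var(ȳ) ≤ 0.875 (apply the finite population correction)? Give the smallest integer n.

102

Without fpc, n₀ = s²/D = 89.3/0.875 = 102.0571.
With fpc, (1 − n/N)·s²/n ≤ D requires n ≥ n₀/(1 + n₀/N) = 102.0571/(1 + 102.0571/64172) = 101.8950.
Rounding up, n = 102.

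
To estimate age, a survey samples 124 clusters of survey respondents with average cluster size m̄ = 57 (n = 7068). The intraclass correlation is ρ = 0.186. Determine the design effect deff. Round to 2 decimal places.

deff = 1 + (57 − 1)·0.186 = 1 + 10.416 = 11.416.

11.42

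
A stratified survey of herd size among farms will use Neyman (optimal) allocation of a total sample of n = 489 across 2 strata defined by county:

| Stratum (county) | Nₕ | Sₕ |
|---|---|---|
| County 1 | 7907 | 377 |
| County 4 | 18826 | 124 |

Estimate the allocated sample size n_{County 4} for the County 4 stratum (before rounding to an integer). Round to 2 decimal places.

214.76

Neyman allocation: nₕ = n·NₕSₕ / Σⱼ NⱼSⱼ.
Σ NⱼSⱼ = 7907·377 + 18826·124 = 5.315363 × 10^6.
n_{County 4} = 489·18826·124 / (5.315363 × 10^6) = 214.76.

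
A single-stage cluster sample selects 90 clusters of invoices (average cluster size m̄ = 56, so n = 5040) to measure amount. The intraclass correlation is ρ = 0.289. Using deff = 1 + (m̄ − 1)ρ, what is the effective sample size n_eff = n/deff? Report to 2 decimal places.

298.31

deff = 1 + (56 − 1)·0.289 = 1 + 15.895 = 16.895.
n_eff = 5040 / 16.895 = 298.31.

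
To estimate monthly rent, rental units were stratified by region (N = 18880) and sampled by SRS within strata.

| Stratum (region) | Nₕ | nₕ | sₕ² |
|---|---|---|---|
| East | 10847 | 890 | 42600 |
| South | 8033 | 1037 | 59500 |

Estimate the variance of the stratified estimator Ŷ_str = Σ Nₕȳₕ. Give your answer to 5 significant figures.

8.3941 × 10^9

Var(Ŷ_str) = Σₕ Nₕ²(1 − fₕ)sₕ²/nₕ.
East: 10847²·(1 − 890/10847)·42600/890 = 5.1696095 × 10^9.
South: 8033²·(1 − 1037/8033)·59500/1037 = 3.2245252 × 10^9.
Sum = 8.3941347 × 10^9.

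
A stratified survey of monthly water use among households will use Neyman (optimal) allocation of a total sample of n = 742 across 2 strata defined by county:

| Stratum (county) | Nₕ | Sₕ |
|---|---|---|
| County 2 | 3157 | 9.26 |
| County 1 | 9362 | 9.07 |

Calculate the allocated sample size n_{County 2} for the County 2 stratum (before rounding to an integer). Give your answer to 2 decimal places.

190.03

Neyman allocation: nₕ = n·NₕSₕ / Σⱼ NⱼSⱼ.
Σ NⱼSⱼ = 3157·9.26 + 9362·9.07 = 114147.16.
n_{County 2} = 742·3157·9.26 / 114147.16 = 190.03.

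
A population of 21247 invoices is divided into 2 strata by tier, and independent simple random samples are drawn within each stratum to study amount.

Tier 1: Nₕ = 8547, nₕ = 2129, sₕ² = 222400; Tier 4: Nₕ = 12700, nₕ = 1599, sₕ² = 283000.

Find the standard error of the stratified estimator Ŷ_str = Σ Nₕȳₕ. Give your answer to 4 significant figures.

Var(Ŷ_str) = Σₕ Nₕ²(1 − fₕ)sₕ²/nₕ.
Tier 1: 8547²·(1 − 2129/8547)·222400/2129 = 5.7302364 × 10^9.
Tier 4: 12700²·(1 − 1599/12700)·283000/1599 = 2.495191 × 10^10.
Sum = 3.0682146 × 10^10.
SE = √(3.0682146 × 10^10) = 175200.

175200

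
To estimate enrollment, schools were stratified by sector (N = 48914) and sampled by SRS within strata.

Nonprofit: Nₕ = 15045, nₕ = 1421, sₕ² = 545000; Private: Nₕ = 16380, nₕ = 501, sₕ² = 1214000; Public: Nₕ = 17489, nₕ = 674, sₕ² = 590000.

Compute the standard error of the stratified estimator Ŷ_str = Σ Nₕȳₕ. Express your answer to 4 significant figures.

Var(Ŷ_str) = Σₕ Nₕ²(1 − fₕ)sₕ²/nₕ.
Nonprofit: 15045²·(1 − 1421/15045)·545000/1421 = 7.8613884 × 10^10.
Private: 16380²·(1 − 501/16380)·1214000/501 = 6.3025748 × 10^11.
Public: 17489²·(1 − 674/17489)·590000/674 = 2.5742692 × 10^11.
Sum = 9.6629828 × 10^11.
SE = √(9.6629828 × 10^11) = 983000.

983000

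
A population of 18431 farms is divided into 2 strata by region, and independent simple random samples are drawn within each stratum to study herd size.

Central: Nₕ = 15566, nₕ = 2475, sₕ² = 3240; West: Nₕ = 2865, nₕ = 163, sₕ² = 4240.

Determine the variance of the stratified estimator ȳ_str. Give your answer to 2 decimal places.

1.38

Var(ȳ_str) = Σₕ Wₕ²(1 − fₕ)sₕ²/nₕ with Wₕ = Nₕ/N, N = 18431.
Central: Wₕ = 0.84455537; term = 0.84455537²·(1 − 0.15900039)·3240/2475 = 0.78527516.
West: Wₕ = 0.15544463; term = 0.15544463²·(1 − 0.05689354)·4240/163 = 0.59277574.
Sum = 1.3780509.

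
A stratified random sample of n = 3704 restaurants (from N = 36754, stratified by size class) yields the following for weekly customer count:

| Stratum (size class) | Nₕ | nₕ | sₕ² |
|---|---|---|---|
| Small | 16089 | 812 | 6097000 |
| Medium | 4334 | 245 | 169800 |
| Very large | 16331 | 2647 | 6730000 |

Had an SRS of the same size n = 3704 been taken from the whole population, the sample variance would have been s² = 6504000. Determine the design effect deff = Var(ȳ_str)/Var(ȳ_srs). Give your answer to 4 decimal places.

1.1374

Var(ȳ_str) = Σ Wₕ²(1−fₕ)sₕ²/nₕ with Wₕ = Nₕ/36754:
  Small: (16089/36754)²·(1−812/16089)·6097000/812 = 1366.2119
  Medium: (4334/36754)²·(1−245/4334)·169800/245 = 9.0921878
  Very large: (16331/36754)²·(1−2647/16331)·6730000/2647 = 420.60821
  → Var(ȳ_str) = 1795.9123.
Var(ȳ_srs) = (1 − 3704/36754)·6504000/3704 = 1578.9792.
deff = 1795.9123 / 1578.9792 = 1.1374.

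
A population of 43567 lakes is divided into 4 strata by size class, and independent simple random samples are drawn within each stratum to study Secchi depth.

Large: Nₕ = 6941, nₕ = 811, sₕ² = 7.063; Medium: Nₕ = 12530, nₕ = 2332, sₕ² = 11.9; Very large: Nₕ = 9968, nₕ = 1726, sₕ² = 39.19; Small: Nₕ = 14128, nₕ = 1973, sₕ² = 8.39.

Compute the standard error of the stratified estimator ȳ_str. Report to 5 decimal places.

0.04366

Var(ȳ_str) = Σₕ Wₕ²(1 − fₕ)sₕ²/nₕ with Wₕ = Nₕ/N, N = 43567.
Large: Wₕ = 0.15931783; term = 0.15931783²·(1 − 0.11684195)·7.063/811 = 1.9522506 × 10^-4.
Medium: Wₕ = 0.28760300; term = 0.28760300²·(1 − 0.18611333)·11.9/2332 = 3.4353357 × 10^-4.
Very large: Wₕ = 0.22879703; term = 0.22879703²·(1 − 0.17315409)·39.19/1726 = 9.827879 × 10^-4.
Small: Wₕ = 0.32428214; term = 0.32428214²·(1 − 0.13965176)·8.39/1973 = 3.8472926 × 10^-4.
Sum = 0.0019062758.
SE = √(0.0019062758) = 0.04366.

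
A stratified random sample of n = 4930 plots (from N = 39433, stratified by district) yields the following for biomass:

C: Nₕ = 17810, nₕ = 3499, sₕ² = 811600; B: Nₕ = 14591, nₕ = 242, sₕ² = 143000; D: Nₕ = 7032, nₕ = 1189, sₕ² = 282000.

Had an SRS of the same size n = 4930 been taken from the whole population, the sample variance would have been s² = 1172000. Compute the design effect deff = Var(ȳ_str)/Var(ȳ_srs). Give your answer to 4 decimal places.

Var(ȳ_str) = Σ Wₕ²(1−fₕ)sₕ²/nₕ with Wₕ = Nₕ/39433:
  C: (17810/39433)²·(1−3499/17810)·811600/3499 = 38.020022
  B: (14591/39433)²·(1−242/14591)·143000/242 = 79.562373
  D: (7032/39433)²·(1−1189/7032)·282000/1189 = 6.2670385
  → Var(ȳ_str) = 123.84943.
Var(ȳ_srs) = (1 − 4930/39433)·1172000/4930 = 208.0069.
deff = 123.84943 / 208.0069 = 0.5954.

0.5954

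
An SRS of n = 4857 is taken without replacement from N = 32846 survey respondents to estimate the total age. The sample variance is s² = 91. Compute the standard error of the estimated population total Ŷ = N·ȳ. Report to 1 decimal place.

4150.2

Var(Ŷ) = N²·Var(ȳ) = N²·(1 − n/N)·s²/n.
f = 4857/32846 = 0.14787189; Var(ȳ) = 0.85212811·91/4857 = 0.01596534.
Var(Ŷ) = 32846² · 0.01596534 = 1.7224362 × 10^7.
SE(Ŷ) = √(1.7224362 × 10^7) = 4150.2.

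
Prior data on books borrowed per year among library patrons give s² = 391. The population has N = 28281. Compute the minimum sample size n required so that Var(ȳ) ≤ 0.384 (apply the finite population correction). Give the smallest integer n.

983

Without fpc, n₀ = s²/D = 391/0.384 = 1018.2292.
With fpc, (1 − n/N)·s²/n ≤ D requires n ≥ n₀/(1 + n₀/N) = 1018.2292/(1 + 1018.2292/28281) = 982.8429.
Rounding up, n = 983.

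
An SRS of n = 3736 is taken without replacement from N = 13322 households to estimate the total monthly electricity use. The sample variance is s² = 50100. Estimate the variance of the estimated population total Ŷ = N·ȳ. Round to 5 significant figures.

1.7125 × 10^9

Var(Ŷ) = N²·Var(ȳ) = N²·(1 − n/N)·s²/n.
f = 3736/13322 = 0.28043837; Var(ȳ) = 0.71956163·50100/3736 = 9.6493676.
Var(Ŷ) = 13322² · 9.6493676 = 1.7125281 × 10^9.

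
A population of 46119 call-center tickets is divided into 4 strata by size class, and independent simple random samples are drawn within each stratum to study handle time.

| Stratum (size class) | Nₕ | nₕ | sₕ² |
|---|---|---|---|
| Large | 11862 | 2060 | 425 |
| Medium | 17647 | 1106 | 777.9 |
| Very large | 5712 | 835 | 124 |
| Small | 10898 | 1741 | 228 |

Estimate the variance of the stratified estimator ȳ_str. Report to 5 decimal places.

0.11589

Var(ȳ_str) = Σₕ Wₕ²(1 − fₕ)sₕ²/nₕ with Wₕ = Nₕ/N, N = 46119.
Large: Wₕ = 0.25720419; term = 0.25720419²·(1 − 0.17366380)·425/2060 = 0.011278064.
Medium: Wₕ = 0.38264056; term = 0.38264056²·(1 − 0.06267354)·777.9/1106 = 0.096525382.
Very large: Wₕ = 0.12385351; term = 0.12385351²·(1 − 0.14618347)·124/835 = 0.0019449856.
Small: Wₕ = 0.23630174; term = 0.23630174²·(1 − 0.15975408)·228/1741 = 0.0061443554.
Sum = 0.11589279.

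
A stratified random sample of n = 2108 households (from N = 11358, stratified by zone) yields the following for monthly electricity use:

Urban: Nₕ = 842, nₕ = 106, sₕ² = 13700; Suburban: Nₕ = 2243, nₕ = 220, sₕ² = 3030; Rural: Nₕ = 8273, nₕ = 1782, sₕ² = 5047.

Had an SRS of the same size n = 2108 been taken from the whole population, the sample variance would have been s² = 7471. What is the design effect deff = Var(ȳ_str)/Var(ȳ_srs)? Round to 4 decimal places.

0.7914

Var(ȳ_str) = Σ Wₕ²(1−fₕ)sₕ²/nₕ with Wₕ = Nₕ/11358:
  Urban: (842/11358)²·(1−106/842)·13700/106 = 0.62087029
  Suburban: (2243/11358)²·(1−220/2243)·3030/220 = 0.48444154
  Rural: (8273/11358)²·(1−1782/8273)·5047/1782 = 1.178953
  → Var(ȳ_str) = 2.2842648.
Var(ȳ_srs) = (1 − 2108/11358)·7471/2108 = 2.8863434.
deff = 2.2842648 / 2.8863434 = 0.7914.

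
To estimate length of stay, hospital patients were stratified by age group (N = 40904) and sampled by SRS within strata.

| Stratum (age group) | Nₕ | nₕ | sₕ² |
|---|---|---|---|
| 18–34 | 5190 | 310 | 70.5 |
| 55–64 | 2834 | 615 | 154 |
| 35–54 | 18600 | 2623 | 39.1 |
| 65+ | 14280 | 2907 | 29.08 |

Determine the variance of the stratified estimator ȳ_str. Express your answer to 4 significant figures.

0.008002

Var(ȳ_str) = Σₕ Wₕ²(1 − fₕ)sₕ²/nₕ with Wₕ = Nₕ/N, N = 40904.
18–34: Wₕ = 0.12688246; term = 0.12688246²·(1 − 0.05973025)·70.5/310 = 0.0034425721.
55–64: Wₕ = 0.06928418; term = 0.06928418²·(1 − 0.21700776)·154/615 = 9.4117676 × 10^-4.
35–54: Wₕ = 0.45472325; term = 0.45472325²·(1 − 0.14102151)·39.1/2623 = 0.0026476165.
65+: Wₕ = 0.34911011; term = 0.34911011²·(1 − 0.20357143)·29.08/2907 = 9.7100409 × 10^-4.
Sum = 0.0080023695.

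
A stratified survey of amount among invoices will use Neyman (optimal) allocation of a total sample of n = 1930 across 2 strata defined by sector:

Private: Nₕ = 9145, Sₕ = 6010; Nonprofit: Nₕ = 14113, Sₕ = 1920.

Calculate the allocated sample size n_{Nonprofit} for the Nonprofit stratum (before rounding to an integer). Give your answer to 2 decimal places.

Neyman allocation: nₕ = n·NₕSₕ / Σⱼ NⱼSⱼ.
Σ NⱼSⱼ = 9145·6010 + 14113·1920 = 8.205841 × 10^7.
n_{Nonprofit} = 1930·14113·1920 / (8.205841 × 10^7) = 637.32.

637.32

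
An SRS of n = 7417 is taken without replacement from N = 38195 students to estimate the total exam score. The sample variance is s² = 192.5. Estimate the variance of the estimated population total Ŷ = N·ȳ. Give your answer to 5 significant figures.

Var(Ŷ) = N²·Var(ȳ) = N²·(1 − n/N)·s²/n.
f = 7417/38195 = 0.19418772; Var(ȳ) = 0.80581228·192.5/7417 = 0.020913963.
Var(Ŷ) = 38195² · 0.020913963 = 3.0510503 × 10^7.

3.0511 × 10^7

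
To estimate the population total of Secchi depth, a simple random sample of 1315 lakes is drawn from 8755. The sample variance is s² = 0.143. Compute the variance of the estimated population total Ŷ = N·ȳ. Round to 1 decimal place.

7083.4

Var(Ŷ) = N²·Var(ȳ) = N²·(1 − n/N)·s²/n.
f = 1315/8755 = 0.15019989; Var(ȳ) = 0.84980011·0.143/1315 = 9.2411723 × 10^-5.
Var(Ŷ) = 8755² · (9.2411723 × 10^-5) = 7083.3609.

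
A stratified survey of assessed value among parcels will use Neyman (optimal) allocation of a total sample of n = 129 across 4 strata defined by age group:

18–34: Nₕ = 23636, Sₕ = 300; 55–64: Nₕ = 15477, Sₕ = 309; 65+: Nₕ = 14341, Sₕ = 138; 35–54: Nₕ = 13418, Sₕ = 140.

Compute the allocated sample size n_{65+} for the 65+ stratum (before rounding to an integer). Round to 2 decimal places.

16.23

Neyman allocation: nₕ = n·NₕSₕ / Σⱼ NⱼSⱼ.
Σ NⱼSⱼ = 23636·300 + 15477·309 + 14341·138 + 13418·140 = 1.5730771 × 10^7.
n_{65+} = 129·14341·138 / (1.5730771 × 10^7) = 16.23.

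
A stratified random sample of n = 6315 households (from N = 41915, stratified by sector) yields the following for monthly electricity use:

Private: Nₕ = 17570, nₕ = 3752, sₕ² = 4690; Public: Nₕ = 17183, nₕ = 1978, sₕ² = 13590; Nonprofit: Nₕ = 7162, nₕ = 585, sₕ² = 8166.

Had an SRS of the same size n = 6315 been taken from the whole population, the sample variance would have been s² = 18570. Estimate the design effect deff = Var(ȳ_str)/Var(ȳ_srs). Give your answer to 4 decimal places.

Var(ȳ_str) = Σ Wₕ²(1−fₕ)sₕ²/nₕ with Wₕ = Nₕ/41915:
  Private: (17570/41915)²·(1−3752/17570)·4690/3752 = 0.17273805
  Public: (17183/41915)²·(1−1978/17183)·13590/1978 = 1.0217382
  Nonprofit: (7162/41915)²·(1−585/7162)·8166/585 = 0.37426286
  → Var(ȳ_str) = 1.5687391.
Var(ȳ_srs) = (1 − 6315/41915)·18570/6315 = 2.4975781.
deff = 1.5687391 / 2.4975781 = 0.6281.

0.6281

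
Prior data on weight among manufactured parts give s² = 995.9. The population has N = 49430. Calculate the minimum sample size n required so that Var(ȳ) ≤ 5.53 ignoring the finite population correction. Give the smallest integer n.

Without fpc, n₀ = s²/D = 995.9/5.53 = 180.0904.
Rounding up, n = 181.

181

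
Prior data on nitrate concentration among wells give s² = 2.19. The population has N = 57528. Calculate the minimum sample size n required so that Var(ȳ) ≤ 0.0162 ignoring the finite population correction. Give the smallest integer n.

Without fpc, n₀ = s²/D = 2.19/0.0162 = 135.1852.
Rounding up, n = 136.

136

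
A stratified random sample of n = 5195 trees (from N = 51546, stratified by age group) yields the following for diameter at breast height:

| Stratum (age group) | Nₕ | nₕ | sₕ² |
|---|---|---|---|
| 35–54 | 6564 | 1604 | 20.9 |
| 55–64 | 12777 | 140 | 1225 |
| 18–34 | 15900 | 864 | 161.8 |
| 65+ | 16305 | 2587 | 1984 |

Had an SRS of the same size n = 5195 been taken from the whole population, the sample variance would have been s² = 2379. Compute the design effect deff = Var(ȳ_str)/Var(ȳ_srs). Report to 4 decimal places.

Var(ȳ_str) = Σ Wₕ²(1−fₕ)sₕ²/nₕ with Wₕ = Nₕ/51546:
  35–54: (6564/51546)²·(1−1604/6564)·20.9/1604 = 1.5966225 × 10^-4
  55–64: (12777/51546)²·(1−140/12777)·1225/140 = 0.53172979
  18–34: (15900/51546)²·(1−864/15900)·161.8/864 = 0.01685017
  65+: (16305/51546)²·(1−2587/16305)·1984/2587 = 0.064560502
  → Var(ȳ_str) = 0.61330012.
Var(ȳ_srs) = (1 − 5195/51546)·2379/5195 = 0.41178738.
deff = 0.61330012 / 0.41178738 = 1.4894.

1.4894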